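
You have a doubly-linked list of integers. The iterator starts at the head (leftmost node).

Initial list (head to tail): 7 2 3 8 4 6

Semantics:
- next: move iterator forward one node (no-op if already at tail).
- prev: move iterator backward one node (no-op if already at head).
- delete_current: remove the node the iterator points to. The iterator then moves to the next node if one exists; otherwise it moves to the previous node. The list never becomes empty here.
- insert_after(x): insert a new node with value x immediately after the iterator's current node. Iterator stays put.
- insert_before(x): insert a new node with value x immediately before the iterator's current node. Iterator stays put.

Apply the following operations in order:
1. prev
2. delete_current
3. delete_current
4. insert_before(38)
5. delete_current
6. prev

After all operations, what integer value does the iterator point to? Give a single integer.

After 1 (prev): list=[7, 2, 3, 8, 4, 6] cursor@7
After 2 (delete_current): list=[2, 3, 8, 4, 6] cursor@2
After 3 (delete_current): list=[3, 8, 4, 6] cursor@3
After 4 (insert_before(38)): list=[38, 3, 8, 4, 6] cursor@3
After 5 (delete_current): list=[38, 8, 4, 6] cursor@8
After 6 (prev): list=[38, 8, 4, 6] cursor@38

Answer: 38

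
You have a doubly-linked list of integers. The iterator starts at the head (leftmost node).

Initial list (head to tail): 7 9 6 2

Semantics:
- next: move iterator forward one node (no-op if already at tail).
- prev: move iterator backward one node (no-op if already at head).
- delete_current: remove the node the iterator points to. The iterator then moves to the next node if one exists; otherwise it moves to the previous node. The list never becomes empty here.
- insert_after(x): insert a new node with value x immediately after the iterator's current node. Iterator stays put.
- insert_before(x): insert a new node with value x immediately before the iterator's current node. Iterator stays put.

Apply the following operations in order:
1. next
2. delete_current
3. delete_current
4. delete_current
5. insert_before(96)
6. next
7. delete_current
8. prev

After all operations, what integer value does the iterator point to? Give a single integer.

After 1 (next): list=[7, 9, 6, 2] cursor@9
After 2 (delete_current): list=[7, 6, 2] cursor@6
After 3 (delete_current): list=[7, 2] cursor@2
After 4 (delete_current): list=[7] cursor@7
After 5 (insert_before(96)): list=[96, 7] cursor@7
After 6 (next): list=[96, 7] cursor@7
After 7 (delete_current): list=[96] cursor@96
After 8 (prev): list=[96] cursor@96

Answer: 96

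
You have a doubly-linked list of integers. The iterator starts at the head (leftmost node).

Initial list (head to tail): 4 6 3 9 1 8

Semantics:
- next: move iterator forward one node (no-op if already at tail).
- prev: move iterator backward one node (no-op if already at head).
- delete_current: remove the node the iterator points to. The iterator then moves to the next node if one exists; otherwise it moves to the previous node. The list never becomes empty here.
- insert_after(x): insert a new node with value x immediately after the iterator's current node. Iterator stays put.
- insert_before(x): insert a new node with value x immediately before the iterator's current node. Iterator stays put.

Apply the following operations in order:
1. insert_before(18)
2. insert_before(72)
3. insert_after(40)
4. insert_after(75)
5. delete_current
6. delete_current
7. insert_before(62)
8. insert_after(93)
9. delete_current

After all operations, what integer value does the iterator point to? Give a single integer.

Answer: 93

Derivation:
After 1 (insert_before(18)): list=[18, 4, 6, 3, 9, 1, 8] cursor@4
After 2 (insert_before(72)): list=[18, 72, 4, 6, 3, 9, 1, 8] cursor@4
After 3 (insert_after(40)): list=[18, 72, 4, 40, 6, 3, 9, 1, 8] cursor@4
After 4 (insert_after(75)): list=[18, 72, 4, 75, 40, 6, 3, 9, 1, 8] cursor@4
After 5 (delete_current): list=[18, 72, 75, 40, 6, 3, 9, 1, 8] cursor@75
After 6 (delete_current): list=[18, 72, 40, 6, 3, 9, 1, 8] cursor@40
After 7 (insert_before(62)): list=[18, 72, 62, 40, 6, 3, 9, 1, 8] cursor@40
After 8 (insert_after(93)): list=[18, 72, 62, 40, 93, 6, 3, 9, 1, 8] cursor@40
After 9 (delete_current): list=[18, 72, 62, 93, 6, 3, 9, 1, 8] cursor@93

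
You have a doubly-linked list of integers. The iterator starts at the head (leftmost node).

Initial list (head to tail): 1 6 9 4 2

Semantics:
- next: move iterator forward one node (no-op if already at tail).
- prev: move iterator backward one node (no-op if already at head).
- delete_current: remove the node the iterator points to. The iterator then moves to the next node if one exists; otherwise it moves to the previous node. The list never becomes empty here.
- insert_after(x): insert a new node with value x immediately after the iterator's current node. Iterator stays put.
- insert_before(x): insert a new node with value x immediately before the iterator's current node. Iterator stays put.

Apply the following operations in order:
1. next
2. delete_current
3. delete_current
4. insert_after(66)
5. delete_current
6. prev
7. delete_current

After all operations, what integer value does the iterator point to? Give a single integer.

After 1 (next): list=[1, 6, 9, 4, 2] cursor@6
After 2 (delete_current): list=[1, 9, 4, 2] cursor@9
After 3 (delete_current): list=[1, 4, 2] cursor@4
After 4 (insert_after(66)): list=[1, 4, 66, 2] cursor@4
After 5 (delete_current): list=[1, 66, 2] cursor@66
After 6 (prev): list=[1, 66, 2] cursor@1
After 7 (delete_current): list=[66, 2] cursor@66

Answer: 66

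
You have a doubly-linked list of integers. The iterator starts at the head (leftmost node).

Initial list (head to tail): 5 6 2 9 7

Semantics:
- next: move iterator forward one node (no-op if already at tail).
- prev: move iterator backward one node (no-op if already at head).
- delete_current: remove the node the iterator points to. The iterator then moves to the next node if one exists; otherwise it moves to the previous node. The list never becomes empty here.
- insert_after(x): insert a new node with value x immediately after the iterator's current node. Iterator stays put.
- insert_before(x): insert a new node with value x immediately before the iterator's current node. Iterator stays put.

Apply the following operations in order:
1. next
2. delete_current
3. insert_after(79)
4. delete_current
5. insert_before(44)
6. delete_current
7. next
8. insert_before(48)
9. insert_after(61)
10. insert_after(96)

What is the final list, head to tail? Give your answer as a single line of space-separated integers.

After 1 (next): list=[5, 6, 2, 9, 7] cursor@6
After 2 (delete_current): list=[5, 2, 9, 7] cursor@2
After 3 (insert_after(79)): list=[5, 2, 79, 9, 7] cursor@2
After 4 (delete_current): list=[5, 79, 9, 7] cursor@79
After 5 (insert_before(44)): list=[5, 44, 79, 9, 7] cursor@79
After 6 (delete_current): list=[5, 44, 9, 7] cursor@9
After 7 (next): list=[5, 44, 9, 7] cursor@7
After 8 (insert_before(48)): list=[5, 44, 9, 48, 7] cursor@7
After 9 (insert_after(61)): list=[5, 44, 9, 48, 7, 61] cursor@7
After 10 (insert_after(96)): list=[5, 44, 9, 48, 7, 96, 61] cursor@7

Answer: 5 44 9 48 7 96 61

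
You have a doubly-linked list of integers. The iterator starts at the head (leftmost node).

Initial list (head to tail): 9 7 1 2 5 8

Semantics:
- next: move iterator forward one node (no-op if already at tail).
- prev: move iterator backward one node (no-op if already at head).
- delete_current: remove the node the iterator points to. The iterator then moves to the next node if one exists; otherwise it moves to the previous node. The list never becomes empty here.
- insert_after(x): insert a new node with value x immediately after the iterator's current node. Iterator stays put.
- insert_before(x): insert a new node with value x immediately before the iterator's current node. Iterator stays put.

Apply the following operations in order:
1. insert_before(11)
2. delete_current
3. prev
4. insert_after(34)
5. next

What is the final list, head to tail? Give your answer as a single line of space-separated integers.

Answer: 11 34 7 1 2 5 8

Derivation:
After 1 (insert_before(11)): list=[11, 9, 7, 1, 2, 5, 8] cursor@9
After 2 (delete_current): list=[11, 7, 1, 2, 5, 8] cursor@7
After 3 (prev): list=[11, 7, 1, 2, 5, 8] cursor@11
After 4 (insert_after(34)): list=[11, 34, 7, 1, 2, 5, 8] cursor@11
After 5 (next): list=[11, 34, 7, 1, 2, 5, 8] cursor@34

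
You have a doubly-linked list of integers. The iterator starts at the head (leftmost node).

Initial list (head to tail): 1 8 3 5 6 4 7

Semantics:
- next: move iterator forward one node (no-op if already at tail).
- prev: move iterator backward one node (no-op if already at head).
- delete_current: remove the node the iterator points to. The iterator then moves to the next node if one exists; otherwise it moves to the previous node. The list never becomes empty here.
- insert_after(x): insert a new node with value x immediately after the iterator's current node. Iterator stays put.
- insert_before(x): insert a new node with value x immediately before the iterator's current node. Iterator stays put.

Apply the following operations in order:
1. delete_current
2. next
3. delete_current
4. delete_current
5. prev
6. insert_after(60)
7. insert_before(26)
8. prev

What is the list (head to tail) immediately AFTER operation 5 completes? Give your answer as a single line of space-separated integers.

Answer: 8 6 4 7

Derivation:
After 1 (delete_current): list=[8, 3, 5, 6, 4, 7] cursor@8
After 2 (next): list=[8, 3, 5, 6, 4, 7] cursor@3
After 3 (delete_current): list=[8, 5, 6, 4, 7] cursor@5
After 4 (delete_current): list=[8, 6, 4, 7] cursor@6
After 5 (prev): list=[8, 6, 4, 7] cursor@8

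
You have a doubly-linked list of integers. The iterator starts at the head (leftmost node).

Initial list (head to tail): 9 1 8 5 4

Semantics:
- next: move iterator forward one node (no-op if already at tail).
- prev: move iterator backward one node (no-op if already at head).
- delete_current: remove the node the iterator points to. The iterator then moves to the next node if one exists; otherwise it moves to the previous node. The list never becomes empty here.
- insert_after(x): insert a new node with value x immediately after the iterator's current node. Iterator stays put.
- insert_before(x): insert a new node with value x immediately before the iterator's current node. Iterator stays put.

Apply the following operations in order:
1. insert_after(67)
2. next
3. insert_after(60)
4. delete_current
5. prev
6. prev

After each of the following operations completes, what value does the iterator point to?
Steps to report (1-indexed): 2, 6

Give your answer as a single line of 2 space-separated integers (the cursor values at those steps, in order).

After 1 (insert_after(67)): list=[9, 67, 1, 8, 5, 4] cursor@9
After 2 (next): list=[9, 67, 1, 8, 5, 4] cursor@67
After 3 (insert_after(60)): list=[9, 67, 60, 1, 8, 5, 4] cursor@67
After 4 (delete_current): list=[9, 60, 1, 8, 5, 4] cursor@60
After 5 (prev): list=[9, 60, 1, 8, 5, 4] cursor@9
After 6 (prev): list=[9, 60, 1, 8, 5, 4] cursor@9

Answer: 67 9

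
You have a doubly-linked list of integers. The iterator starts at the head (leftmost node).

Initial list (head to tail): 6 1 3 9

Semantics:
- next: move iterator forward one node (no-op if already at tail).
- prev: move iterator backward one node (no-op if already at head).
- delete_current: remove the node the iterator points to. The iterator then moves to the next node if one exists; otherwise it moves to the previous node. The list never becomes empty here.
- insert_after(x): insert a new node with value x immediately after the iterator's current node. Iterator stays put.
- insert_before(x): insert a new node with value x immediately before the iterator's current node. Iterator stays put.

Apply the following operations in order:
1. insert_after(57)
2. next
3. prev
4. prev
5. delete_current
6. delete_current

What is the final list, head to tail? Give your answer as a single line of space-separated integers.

After 1 (insert_after(57)): list=[6, 57, 1, 3, 9] cursor@6
After 2 (next): list=[6, 57, 1, 3, 9] cursor@57
After 3 (prev): list=[6, 57, 1, 3, 9] cursor@6
After 4 (prev): list=[6, 57, 1, 3, 9] cursor@6
After 5 (delete_current): list=[57, 1, 3, 9] cursor@57
After 6 (delete_current): list=[1, 3, 9] cursor@1

Answer: 1 3 9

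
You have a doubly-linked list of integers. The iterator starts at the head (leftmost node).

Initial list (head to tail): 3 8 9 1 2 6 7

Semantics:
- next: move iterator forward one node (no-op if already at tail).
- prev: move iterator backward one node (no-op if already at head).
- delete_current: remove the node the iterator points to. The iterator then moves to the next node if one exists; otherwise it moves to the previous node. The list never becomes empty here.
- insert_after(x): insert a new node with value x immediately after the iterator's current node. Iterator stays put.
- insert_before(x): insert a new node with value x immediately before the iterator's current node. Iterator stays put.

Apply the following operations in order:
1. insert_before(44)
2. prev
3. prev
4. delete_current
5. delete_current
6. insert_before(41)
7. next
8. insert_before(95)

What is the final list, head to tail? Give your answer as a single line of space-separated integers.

After 1 (insert_before(44)): list=[44, 3, 8, 9, 1, 2, 6, 7] cursor@3
After 2 (prev): list=[44, 3, 8, 9, 1, 2, 6, 7] cursor@44
After 3 (prev): list=[44, 3, 8, 9, 1, 2, 6, 7] cursor@44
After 4 (delete_current): list=[3, 8, 9, 1, 2, 6, 7] cursor@3
After 5 (delete_current): list=[8, 9, 1, 2, 6, 7] cursor@8
After 6 (insert_before(41)): list=[41, 8, 9, 1, 2, 6, 7] cursor@8
After 7 (next): list=[41, 8, 9, 1, 2, 6, 7] cursor@9
After 8 (insert_before(95)): list=[41, 8, 95, 9, 1, 2, 6, 7] cursor@9

Answer: 41 8 95 9 1 2 6 7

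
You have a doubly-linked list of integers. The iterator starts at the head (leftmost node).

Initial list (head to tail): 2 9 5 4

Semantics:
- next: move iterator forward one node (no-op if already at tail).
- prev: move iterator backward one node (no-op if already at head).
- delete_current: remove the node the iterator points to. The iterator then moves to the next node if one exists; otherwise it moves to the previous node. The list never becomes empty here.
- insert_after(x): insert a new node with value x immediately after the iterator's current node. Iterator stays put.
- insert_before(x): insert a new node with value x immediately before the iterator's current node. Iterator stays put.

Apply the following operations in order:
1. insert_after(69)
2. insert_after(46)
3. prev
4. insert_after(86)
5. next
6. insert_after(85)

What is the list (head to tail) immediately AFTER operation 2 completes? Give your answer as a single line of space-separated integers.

After 1 (insert_after(69)): list=[2, 69, 9, 5, 4] cursor@2
After 2 (insert_after(46)): list=[2, 46, 69, 9, 5, 4] cursor@2

Answer: 2 46 69 9 5 4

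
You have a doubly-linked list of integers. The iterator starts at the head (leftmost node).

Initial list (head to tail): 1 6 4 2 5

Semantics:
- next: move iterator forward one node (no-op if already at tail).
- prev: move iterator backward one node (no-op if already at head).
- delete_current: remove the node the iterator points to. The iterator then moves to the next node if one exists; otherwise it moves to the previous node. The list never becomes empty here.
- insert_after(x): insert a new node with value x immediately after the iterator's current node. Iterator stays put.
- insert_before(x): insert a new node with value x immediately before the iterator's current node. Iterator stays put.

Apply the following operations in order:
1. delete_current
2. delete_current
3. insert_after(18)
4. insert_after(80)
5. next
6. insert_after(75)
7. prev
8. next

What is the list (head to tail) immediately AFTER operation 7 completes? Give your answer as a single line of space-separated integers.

Answer: 4 80 75 18 2 5

Derivation:
After 1 (delete_current): list=[6, 4, 2, 5] cursor@6
After 2 (delete_current): list=[4, 2, 5] cursor@4
After 3 (insert_after(18)): list=[4, 18, 2, 5] cursor@4
After 4 (insert_after(80)): list=[4, 80, 18, 2, 5] cursor@4
After 5 (next): list=[4, 80, 18, 2, 5] cursor@80
After 6 (insert_after(75)): list=[4, 80, 75, 18, 2, 5] cursor@80
After 7 (prev): list=[4, 80, 75, 18, 2, 5] cursor@4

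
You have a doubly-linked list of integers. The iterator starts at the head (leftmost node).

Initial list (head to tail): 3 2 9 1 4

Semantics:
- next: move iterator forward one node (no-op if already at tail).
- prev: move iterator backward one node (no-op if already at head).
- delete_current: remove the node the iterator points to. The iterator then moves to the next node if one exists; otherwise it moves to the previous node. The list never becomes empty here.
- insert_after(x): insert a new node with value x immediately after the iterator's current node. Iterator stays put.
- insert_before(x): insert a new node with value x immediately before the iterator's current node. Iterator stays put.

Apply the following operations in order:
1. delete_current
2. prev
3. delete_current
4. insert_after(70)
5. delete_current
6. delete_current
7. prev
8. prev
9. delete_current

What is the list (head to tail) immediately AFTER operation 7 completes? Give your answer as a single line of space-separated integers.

Answer: 1 4

Derivation:
After 1 (delete_current): list=[2, 9, 1, 4] cursor@2
After 2 (prev): list=[2, 9, 1, 4] cursor@2
After 3 (delete_current): list=[9, 1, 4] cursor@9
After 4 (insert_after(70)): list=[9, 70, 1, 4] cursor@9
After 5 (delete_current): list=[70, 1, 4] cursor@70
After 6 (delete_current): list=[1, 4] cursor@1
After 7 (prev): list=[1, 4] cursor@1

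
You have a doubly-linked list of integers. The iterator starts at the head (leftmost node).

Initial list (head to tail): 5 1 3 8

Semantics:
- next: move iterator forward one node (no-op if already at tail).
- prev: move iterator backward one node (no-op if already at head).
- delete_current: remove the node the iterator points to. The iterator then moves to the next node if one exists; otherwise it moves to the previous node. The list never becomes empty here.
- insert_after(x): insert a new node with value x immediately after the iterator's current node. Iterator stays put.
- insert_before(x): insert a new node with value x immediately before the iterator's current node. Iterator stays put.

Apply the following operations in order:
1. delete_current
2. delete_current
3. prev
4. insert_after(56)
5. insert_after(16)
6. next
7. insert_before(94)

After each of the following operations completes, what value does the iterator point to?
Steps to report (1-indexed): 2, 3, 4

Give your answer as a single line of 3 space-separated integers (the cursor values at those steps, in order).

Answer: 3 3 3

Derivation:
After 1 (delete_current): list=[1, 3, 8] cursor@1
After 2 (delete_current): list=[3, 8] cursor@3
After 3 (prev): list=[3, 8] cursor@3
After 4 (insert_after(56)): list=[3, 56, 8] cursor@3
After 5 (insert_after(16)): list=[3, 16, 56, 8] cursor@3
After 6 (next): list=[3, 16, 56, 8] cursor@16
After 7 (insert_before(94)): list=[3, 94, 16, 56, 8] cursor@16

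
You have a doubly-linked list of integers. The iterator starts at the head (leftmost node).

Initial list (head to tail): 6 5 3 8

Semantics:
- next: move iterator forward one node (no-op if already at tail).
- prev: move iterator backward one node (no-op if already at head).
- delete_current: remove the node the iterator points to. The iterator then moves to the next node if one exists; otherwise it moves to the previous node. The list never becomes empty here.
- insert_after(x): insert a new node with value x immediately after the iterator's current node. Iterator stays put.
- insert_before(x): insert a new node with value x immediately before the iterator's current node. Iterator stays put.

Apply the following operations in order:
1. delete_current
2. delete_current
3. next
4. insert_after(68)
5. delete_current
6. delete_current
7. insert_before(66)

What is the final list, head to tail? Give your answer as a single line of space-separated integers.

Answer: 66 3

Derivation:
After 1 (delete_current): list=[5, 3, 8] cursor@5
After 2 (delete_current): list=[3, 8] cursor@3
After 3 (next): list=[3, 8] cursor@8
After 4 (insert_after(68)): list=[3, 8, 68] cursor@8
After 5 (delete_current): list=[3, 68] cursor@68
After 6 (delete_current): list=[3] cursor@3
After 7 (insert_before(66)): list=[66, 3] cursor@3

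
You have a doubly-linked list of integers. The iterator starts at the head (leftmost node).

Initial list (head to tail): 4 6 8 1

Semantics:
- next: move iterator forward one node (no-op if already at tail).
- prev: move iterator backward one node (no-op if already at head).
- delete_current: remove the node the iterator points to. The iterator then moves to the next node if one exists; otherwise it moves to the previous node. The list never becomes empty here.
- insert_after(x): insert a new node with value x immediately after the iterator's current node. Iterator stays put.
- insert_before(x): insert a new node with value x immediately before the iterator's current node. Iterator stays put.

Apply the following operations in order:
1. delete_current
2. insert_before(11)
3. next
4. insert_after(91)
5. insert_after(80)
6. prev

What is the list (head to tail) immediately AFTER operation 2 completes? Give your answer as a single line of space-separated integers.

After 1 (delete_current): list=[6, 8, 1] cursor@6
After 2 (insert_before(11)): list=[11, 6, 8, 1] cursor@6

Answer: 11 6 8 1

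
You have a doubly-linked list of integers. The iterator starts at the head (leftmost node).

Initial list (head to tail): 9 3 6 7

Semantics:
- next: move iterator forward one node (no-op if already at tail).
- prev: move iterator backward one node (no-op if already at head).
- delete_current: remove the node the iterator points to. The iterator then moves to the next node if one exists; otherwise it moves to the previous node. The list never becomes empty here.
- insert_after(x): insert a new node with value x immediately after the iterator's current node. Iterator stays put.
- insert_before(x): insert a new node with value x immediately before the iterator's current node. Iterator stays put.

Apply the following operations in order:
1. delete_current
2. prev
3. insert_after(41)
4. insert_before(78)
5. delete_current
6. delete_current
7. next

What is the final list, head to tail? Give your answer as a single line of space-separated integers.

Answer: 78 6 7

Derivation:
After 1 (delete_current): list=[3, 6, 7] cursor@3
After 2 (prev): list=[3, 6, 7] cursor@3
After 3 (insert_after(41)): list=[3, 41, 6, 7] cursor@3
After 4 (insert_before(78)): list=[78, 3, 41, 6, 7] cursor@3
After 5 (delete_current): list=[78, 41, 6, 7] cursor@41
After 6 (delete_current): list=[78, 6, 7] cursor@6
After 7 (next): list=[78, 6, 7] cursor@7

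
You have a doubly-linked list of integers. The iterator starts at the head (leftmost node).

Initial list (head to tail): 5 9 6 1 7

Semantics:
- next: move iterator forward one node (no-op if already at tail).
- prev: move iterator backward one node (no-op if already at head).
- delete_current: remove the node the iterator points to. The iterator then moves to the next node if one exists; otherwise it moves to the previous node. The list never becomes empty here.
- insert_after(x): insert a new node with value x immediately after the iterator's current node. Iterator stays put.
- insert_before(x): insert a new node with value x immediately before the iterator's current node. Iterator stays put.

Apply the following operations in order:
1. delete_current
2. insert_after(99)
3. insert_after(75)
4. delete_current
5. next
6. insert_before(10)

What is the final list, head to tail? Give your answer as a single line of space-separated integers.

After 1 (delete_current): list=[9, 6, 1, 7] cursor@9
After 2 (insert_after(99)): list=[9, 99, 6, 1, 7] cursor@9
After 3 (insert_after(75)): list=[9, 75, 99, 6, 1, 7] cursor@9
After 4 (delete_current): list=[75, 99, 6, 1, 7] cursor@75
After 5 (next): list=[75, 99, 6, 1, 7] cursor@99
After 6 (insert_before(10)): list=[75, 10, 99, 6, 1, 7] cursor@99

Answer: 75 10 99 6 1 7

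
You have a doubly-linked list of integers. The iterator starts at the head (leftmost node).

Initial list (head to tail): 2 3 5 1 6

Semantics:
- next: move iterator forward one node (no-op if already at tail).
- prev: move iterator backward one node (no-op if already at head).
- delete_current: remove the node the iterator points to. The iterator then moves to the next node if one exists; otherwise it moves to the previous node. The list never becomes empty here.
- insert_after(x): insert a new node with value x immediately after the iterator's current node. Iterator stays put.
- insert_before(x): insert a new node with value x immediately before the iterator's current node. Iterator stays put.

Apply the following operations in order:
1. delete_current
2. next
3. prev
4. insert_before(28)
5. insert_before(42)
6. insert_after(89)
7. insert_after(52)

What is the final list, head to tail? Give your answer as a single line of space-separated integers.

After 1 (delete_current): list=[3, 5, 1, 6] cursor@3
After 2 (next): list=[3, 5, 1, 6] cursor@5
After 3 (prev): list=[3, 5, 1, 6] cursor@3
After 4 (insert_before(28)): list=[28, 3, 5, 1, 6] cursor@3
After 5 (insert_before(42)): list=[28, 42, 3, 5, 1, 6] cursor@3
After 6 (insert_after(89)): list=[28, 42, 3, 89, 5, 1, 6] cursor@3
After 7 (insert_after(52)): list=[28, 42, 3, 52, 89, 5, 1, 6] cursor@3

Answer: 28 42 3 52 89 5 1 6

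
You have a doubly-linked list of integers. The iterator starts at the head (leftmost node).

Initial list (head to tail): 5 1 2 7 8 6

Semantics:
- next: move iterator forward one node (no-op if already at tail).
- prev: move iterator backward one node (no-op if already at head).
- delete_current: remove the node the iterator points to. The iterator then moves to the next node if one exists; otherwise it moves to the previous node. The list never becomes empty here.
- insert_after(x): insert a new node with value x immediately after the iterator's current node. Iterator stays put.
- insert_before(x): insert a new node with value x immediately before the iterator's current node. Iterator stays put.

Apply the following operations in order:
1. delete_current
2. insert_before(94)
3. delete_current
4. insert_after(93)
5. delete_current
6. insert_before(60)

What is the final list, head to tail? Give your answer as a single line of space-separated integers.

Answer: 94 60 93 7 8 6

Derivation:
After 1 (delete_current): list=[1, 2, 7, 8, 6] cursor@1
After 2 (insert_before(94)): list=[94, 1, 2, 7, 8, 6] cursor@1
After 3 (delete_current): list=[94, 2, 7, 8, 6] cursor@2
After 4 (insert_after(93)): list=[94, 2, 93, 7, 8, 6] cursor@2
After 5 (delete_current): list=[94, 93, 7, 8, 6] cursor@93
After 6 (insert_before(60)): list=[94, 60, 93, 7, 8, 6] cursor@93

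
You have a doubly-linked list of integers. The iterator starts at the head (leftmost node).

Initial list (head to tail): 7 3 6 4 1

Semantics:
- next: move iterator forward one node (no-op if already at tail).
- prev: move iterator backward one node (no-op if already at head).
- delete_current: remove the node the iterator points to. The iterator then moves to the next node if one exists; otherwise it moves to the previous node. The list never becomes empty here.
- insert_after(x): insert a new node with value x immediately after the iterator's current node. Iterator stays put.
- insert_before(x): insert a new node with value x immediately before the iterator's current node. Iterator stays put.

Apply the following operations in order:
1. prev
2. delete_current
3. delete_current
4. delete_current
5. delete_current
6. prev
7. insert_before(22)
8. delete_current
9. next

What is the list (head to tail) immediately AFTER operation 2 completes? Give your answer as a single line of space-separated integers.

Answer: 3 6 4 1

Derivation:
After 1 (prev): list=[7, 3, 6, 4, 1] cursor@7
After 2 (delete_current): list=[3, 6, 4, 1] cursor@3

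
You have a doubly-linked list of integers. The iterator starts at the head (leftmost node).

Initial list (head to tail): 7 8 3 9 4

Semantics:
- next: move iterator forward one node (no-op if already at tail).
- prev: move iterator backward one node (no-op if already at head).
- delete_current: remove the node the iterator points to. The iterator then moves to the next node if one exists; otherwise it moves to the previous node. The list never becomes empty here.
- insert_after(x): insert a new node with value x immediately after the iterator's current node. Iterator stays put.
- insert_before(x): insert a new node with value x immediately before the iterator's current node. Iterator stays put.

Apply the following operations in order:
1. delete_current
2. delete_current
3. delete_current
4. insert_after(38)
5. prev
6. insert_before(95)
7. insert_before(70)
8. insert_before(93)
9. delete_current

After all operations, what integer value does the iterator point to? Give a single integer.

After 1 (delete_current): list=[8, 3, 9, 4] cursor@8
After 2 (delete_current): list=[3, 9, 4] cursor@3
After 3 (delete_current): list=[9, 4] cursor@9
After 4 (insert_after(38)): list=[9, 38, 4] cursor@9
After 5 (prev): list=[9, 38, 4] cursor@9
After 6 (insert_before(95)): list=[95, 9, 38, 4] cursor@9
After 7 (insert_before(70)): list=[95, 70, 9, 38, 4] cursor@9
After 8 (insert_before(93)): list=[95, 70, 93, 9, 38, 4] cursor@9
After 9 (delete_current): list=[95, 70, 93, 38, 4] cursor@38

Answer: 38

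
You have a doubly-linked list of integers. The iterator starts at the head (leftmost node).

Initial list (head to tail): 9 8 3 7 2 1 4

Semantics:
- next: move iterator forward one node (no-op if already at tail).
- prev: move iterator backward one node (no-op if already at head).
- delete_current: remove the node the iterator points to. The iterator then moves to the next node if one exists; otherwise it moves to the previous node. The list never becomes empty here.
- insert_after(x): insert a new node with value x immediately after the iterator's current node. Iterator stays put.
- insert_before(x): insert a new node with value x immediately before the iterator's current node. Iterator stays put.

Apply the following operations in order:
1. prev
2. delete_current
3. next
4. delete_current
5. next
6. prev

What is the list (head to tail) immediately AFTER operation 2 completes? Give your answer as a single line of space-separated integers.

After 1 (prev): list=[9, 8, 3, 7, 2, 1, 4] cursor@9
After 2 (delete_current): list=[8, 3, 7, 2, 1, 4] cursor@8

Answer: 8 3 7 2 1 4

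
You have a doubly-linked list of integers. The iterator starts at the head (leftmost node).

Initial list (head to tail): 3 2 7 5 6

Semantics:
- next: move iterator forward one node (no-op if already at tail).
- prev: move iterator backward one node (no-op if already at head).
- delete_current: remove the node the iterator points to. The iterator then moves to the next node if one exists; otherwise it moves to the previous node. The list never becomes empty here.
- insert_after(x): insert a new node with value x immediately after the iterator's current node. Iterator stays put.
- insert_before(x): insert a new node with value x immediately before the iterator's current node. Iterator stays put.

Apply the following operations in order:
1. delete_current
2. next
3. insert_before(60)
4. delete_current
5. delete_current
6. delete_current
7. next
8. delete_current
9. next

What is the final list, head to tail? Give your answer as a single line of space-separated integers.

After 1 (delete_current): list=[2, 7, 5, 6] cursor@2
After 2 (next): list=[2, 7, 5, 6] cursor@7
After 3 (insert_before(60)): list=[2, 60, 7, 5, 6] cursor@7
After 4 (delete_current): list=[2, 60, 5, 6] cursor@5
After 5 (delete_current): list=[2, 60, 6] cursor@6
After 6 (delete_current): list=[2, 60] cursor@60
After 7 (next): list=[2, 60] cursor@60
After 8 (delete_current): list=[2] cursor@2
After 9 (next): list=[2] cursor@2

Answer: 2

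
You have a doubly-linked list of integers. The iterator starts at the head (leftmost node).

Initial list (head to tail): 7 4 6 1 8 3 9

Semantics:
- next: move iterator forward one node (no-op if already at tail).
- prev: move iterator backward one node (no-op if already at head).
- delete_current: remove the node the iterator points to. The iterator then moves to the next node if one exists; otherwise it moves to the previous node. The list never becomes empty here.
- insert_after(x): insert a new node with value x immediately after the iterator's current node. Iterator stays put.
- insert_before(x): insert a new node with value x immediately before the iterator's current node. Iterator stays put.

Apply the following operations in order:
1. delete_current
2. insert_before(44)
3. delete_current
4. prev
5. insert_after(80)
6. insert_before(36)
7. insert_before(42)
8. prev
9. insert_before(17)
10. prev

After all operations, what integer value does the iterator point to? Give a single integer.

Answer: 17

Derivation:
After 1 (delete_current): list=[4, 6, 1, 8, 3, 9] cursor@4
After 2 (insert_before(44)): list=[44, 4, 6, 1, 8, 3, 9] cursor@4
After 3 (delete_current): list=[44, 6, 1, 8, 3, 9] cursor@6
After 4 (prev): list=[44, 6, 1, 8, 3, 9] cursor@44
After 5 (insert_after(80)): list=[44, 80, 6, 1, 8, 3, 9] cursor@44
After 6 (insert_before(36)): list=[36, 44, 80, 6, 1, 8, 3, 9] cursor@44
After 7 (insert_before(42)): list=[36, 42, 44, 80, 6, 1, 8, 3, 9] cursor@44
After 8 (prev): list=[36, 42, 44, 80, 6, 1, 8, 3, 9] cursor@42
After 9 (insert_before(17)): list=[36, 17, 42, 44, 80, 6, 1, 8, 3, 9] cursor@42
After 10 (prev): list=[36, 17, 42, 44, 80, 6, 1, 8, 3, 9] cursor@17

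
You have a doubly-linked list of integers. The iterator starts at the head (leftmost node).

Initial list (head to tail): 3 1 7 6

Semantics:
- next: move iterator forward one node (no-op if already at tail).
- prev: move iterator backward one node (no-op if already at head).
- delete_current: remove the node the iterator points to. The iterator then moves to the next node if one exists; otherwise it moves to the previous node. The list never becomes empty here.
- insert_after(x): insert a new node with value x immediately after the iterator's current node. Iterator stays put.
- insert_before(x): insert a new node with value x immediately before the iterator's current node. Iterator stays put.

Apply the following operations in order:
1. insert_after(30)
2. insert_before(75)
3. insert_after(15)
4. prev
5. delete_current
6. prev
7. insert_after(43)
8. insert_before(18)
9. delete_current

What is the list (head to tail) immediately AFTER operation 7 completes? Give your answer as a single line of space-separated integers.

Answer: 3 43 15 30 1 7 6

Derivation:
After 1 (insert_after(30)): list=[3, 30, 1, 7, 6] cursor@3
After 2 (insert_before(75)): list=[75, 3, 30, 1, 7, 6] cursor@3
After 3 (insert_after(15)): list=[75, 3, 15, 30, 1, 7, 6] cursor@3
After 4 (prev): list=[75, 3, 15, 30, 1, 7, 6] cursor@75
After 5 (delete_current): list=[3, 15, 30, 1, 7, 6] cursor@3
After 6 (prev): list=[3, 15, 30, 1, 7, 6] cursor@3
After 7 (insert_after(43)): list=[3, 43, 15, 30, 1, 7, 6] cursor@3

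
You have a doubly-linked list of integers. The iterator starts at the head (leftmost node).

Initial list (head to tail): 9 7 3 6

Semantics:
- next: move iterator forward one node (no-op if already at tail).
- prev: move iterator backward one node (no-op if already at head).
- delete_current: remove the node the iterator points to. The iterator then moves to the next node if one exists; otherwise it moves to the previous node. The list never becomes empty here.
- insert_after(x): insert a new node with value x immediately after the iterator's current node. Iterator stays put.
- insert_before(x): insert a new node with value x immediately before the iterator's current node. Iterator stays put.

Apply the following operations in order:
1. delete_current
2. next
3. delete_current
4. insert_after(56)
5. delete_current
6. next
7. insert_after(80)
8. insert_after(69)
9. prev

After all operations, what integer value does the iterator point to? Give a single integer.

After 1 (delete_current): list=[7, 3, 6] cursor@7
After 2 (next): list=[7, 3, 6] cursor@3
After 3 (delete_current): list=[7, 6] cursor@6
After 4 (insert_after(56)): list=[7, 6, 56] cursor@6
After 5 (delete_current): list=[7, 56] cursor@56
After 6 (next): list=[7, 56] cursor@56
After 7 (insert_after(80)): list=[7, 56, 80] cursor@56
After 8 (insert_after(69)): list=[7, 56, 69, 80] cursor@56
After 9 (prev): list=[7, 56, 69, 80] cursor@7

Answer: 7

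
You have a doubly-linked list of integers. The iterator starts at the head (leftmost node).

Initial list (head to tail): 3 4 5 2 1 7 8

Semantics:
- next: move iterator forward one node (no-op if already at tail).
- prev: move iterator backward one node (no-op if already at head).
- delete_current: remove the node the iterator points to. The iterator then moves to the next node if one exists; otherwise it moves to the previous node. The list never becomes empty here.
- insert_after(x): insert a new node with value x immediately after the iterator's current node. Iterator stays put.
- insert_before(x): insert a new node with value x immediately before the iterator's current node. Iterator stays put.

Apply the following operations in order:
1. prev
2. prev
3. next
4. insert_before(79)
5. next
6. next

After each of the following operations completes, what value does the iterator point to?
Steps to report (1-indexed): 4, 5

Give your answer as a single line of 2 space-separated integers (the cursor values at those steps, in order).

After 1 (prev): list=[3, 4, 5, 2, 1, 7, 8] cursor@3
After 2 (prev): list=[3, 4, 5, 2, 1, 7, 8] cursor@3
After 3 (next): list=[3, 4, 5, 2, 1, 7, 8] cursor@4
After 4 (insert_before(79)): list=[3, 79, 4, 5, 2, 1, 7, 8] cursor@4
After 5 (next): list=[3, 79, 4, 5, 2, 1, 7, 8] cursor@5
After 6 (next): list=[3, 79, 4, 5, 2, 1, 7, 8] cursor@2

Answer: 4 5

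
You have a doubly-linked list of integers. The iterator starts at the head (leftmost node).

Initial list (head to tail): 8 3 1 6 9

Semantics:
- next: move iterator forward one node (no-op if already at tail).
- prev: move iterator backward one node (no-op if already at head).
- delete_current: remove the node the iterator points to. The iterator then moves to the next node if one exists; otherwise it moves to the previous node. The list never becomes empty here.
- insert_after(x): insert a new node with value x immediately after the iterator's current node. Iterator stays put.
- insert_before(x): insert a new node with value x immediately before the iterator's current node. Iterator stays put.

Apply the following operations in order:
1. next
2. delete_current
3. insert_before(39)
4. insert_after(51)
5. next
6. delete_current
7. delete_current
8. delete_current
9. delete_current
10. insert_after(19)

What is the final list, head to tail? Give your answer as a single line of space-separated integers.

Answer: 8 39 19

Derivation:
After 1 (next): list=[8, 3, 1, 6, 9] cursor@3
After 2 (delete_current): list=[8, 1, 6, 9] cursor@1
After 3 (insert_before(39)): list=[8, 39, 1, 6, 9] cursor@1
After 4 (insert_after(51)): list=[8, 39, 1, 51, 6, 9] cursor@1
After 5 (next): list=[8, 39, 1, 51, 6, 9] cursor@51
After 6 (delete_current): list=[8, 39, 1, 6, 9] cursor@6
After 7 (delete_current): list=[8, 39, 1, 9] cursor@9
After 8 (delete_current): list=[8, 39, 1] cursor@1
After 9 (delete_current): list=[8, 39] cursor@39
After 10 (insert_after(19)): list=[8, 39, 19] cursor@39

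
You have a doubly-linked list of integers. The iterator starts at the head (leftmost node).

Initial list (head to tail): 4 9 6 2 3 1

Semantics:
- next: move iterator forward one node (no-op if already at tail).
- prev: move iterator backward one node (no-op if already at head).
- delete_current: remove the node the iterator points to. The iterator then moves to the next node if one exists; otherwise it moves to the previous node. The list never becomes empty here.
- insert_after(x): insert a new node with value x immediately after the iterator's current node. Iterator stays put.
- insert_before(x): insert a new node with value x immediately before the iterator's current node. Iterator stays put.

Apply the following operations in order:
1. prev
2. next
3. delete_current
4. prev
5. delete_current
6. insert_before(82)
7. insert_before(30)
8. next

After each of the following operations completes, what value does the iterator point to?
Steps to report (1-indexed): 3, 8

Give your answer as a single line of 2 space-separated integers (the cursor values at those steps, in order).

Answer: 6 2

Derivation:
After 1 (prev): list=[4, 9, 6, 2, 3, 1] cursor@4
After 2 (next): list=[4, 9, 6, 2, 3, 1] cursor@9
After 3 (delete_current): list=[4, 6, 2, 3, 1] cursor@6
After 4 (prev): list=[4, 6, 2, 3, 1] cursor@4
After 5 (delete_current): list=[6, 2, 3, 1] cursor@6
After 6 (insert_before(82)): list=[82, 6, 2, 3, 1] cursor@6
After 7 (insert_before(30)): list=[82, 30, 6, 2, 3, 1] cursor@6
After 8 (next): list=[82, 30, 6, 2, 3, 1] cursor@2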